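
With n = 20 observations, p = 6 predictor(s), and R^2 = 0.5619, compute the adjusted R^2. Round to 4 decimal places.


Using the formula:
(1 - 0.5619) = 0.4381.
Multiply by 19/13: 0.4381 * 19 = 8.3239, then 8.3239 / 13 = 0.6403.
Adj R^2 = 1 - 0.6403 = 0.3597.

0.3597


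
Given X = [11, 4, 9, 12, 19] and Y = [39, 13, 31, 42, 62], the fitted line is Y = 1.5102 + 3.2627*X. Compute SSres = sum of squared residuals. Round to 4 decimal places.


Predicted values from Y = 1.5102 + 3.2627*X.
Residuals: [1.6001, -1.5610, 0.1255, 1.3374, -1.5015].
SSres = 9.0559.

9.0559


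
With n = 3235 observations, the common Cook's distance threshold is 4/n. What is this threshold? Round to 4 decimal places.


The threshold is 4/n.
4/3235 = 0.0012.

0.0012


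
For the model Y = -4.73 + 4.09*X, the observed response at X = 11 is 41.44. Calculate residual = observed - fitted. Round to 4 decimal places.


Compute yhat = -4.73 + (4.09)(11) = 40.2600.
Residual = actual - predicted = 41.44 - 40.2600 = 1.1800.

1.1800


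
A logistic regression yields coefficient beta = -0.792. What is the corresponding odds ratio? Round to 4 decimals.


The odds ratio is computed as:
OR = e^(-0.792) = 0.4529.

0.4529


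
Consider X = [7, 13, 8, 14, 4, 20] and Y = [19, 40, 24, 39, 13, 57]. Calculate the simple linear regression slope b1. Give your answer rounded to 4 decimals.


The sample means are xbar = 11.0000 and ybar = 32.0000.
Compute S_xx = 168.0000 and S_xy = 471.0000.
Slope b1 = S_xy / S_xx = 471.0000 / 168.0000 = 2.8036.

2.8036


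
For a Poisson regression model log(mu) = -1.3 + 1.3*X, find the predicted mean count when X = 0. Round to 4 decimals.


Linear predictor: eta = -1.3 + (1.3)(0) = -1.3000.
Expected count: mu = exp(-1.3000) = 0.2725.

0.2725


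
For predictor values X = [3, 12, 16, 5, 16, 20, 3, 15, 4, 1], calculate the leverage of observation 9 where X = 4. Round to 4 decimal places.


Mean of X: xbar = 9.5000.
SXX = 438.5000.
For X = 4: h = 1/10 + (4 - 9.5000)^2/438.5000 = 0.1690.

0.1690


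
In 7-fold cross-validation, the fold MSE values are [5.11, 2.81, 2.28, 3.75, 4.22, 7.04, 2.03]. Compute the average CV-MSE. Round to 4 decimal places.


Add all fold MSEs: 27.2400.
Divide by k = 7: 27.2400/7 = 3.8914.

3.8914


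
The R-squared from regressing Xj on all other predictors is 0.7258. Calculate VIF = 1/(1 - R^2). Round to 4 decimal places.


VIF = 1 / (1 - 0.7258).
= 1 / 0.2742 = 3.6470.

3.6470


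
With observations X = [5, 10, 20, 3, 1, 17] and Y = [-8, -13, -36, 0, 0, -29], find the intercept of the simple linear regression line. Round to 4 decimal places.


First find the slope: b1 = -1.9259.
Means: xbar = 9.3333, ybar = -14.3333.
b0 = ybar - b1 * xbar = -14.3333 - -1.9259 * 9.3333 = 3.6416.

3.6416


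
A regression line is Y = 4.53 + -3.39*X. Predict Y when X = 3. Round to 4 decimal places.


Plug X = 3 into Y = 4.53 + -3.39*X:
Y = 4.53 + -10.1700 = -5.6400.

-5.6400


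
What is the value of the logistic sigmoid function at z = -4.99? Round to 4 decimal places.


First, exp(4.9900) = 146.9364.
Then sigma(z) = 1/(1 + 146.9364) = 0.0068.

0.0068


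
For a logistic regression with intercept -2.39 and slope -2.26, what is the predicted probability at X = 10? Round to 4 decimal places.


Compute z = -2.39 + (-2.26)(10) = -24.9900.
exp(-z) = 71288438618.1044.
P = 1/(1 + 71288438618.1044) = 0.0000.

0.0000


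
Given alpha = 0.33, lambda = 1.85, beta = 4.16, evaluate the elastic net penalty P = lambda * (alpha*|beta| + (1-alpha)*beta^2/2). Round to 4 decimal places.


Compute:
L1 = 0.33 * 4.16 = 1.3728.
L2 = 0.67 * 4.16^2 / 2 = 5.7974.
Penalty = 1.85 * (1.3728 + 5.7974) = 13.2648.

13.2648


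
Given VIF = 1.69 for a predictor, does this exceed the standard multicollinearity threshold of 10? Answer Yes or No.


The threshold is 10.
VIF = 1.69 is < 10.
Multicollinearity indication: No.

No


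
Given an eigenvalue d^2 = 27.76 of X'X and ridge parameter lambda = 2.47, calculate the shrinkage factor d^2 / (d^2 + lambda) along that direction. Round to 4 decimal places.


Compute the denominator: 27.76 + 2.47 = 30.2300.
Shrinkage factor = 27.76 / 30.2300 = 0.9183.

0.9183


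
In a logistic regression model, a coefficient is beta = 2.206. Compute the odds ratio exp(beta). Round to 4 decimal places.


exp(2.206) = 9.0793.
So the odds ratio is 9.0793.

9.0793


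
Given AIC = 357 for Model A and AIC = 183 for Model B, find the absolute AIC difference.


|AIC_A - AIC_B| = |357 - 183| = 174.
Model B is preferred (lower AIC).

174


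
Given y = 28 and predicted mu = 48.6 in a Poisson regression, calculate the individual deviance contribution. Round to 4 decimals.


First: ln(28/48.6) = -0.551419.
Then: 28 * -0.551419 = -15.439732.
y - mu = 28 - 48.6 = -20.6.
D = 2(-15.439732 - -20.6) = 10.320536, which rounds to 10.3205.

10.3205


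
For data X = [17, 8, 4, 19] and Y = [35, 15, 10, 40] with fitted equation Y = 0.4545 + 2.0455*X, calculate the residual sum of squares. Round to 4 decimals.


For each point, residual = actual - predicted.
Residuals: [-0.2280, -1.8185, 1.3635, 0.6810].
Sum of squared residuals = 5.6818.

5.6818


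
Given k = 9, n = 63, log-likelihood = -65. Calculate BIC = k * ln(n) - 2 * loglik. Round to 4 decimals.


ln(63) = 4.143135.
k * ln(n) = 9 * 4.143135 = 37.288215.
-2L = 130.
BIC = 37.288215 + 130 = 167.288215, which rounds to 167.2882.

167.2882


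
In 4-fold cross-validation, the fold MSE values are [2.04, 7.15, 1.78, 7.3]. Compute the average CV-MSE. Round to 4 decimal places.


Sum of fold MSEs = 18.2700.
Average = 18.2700 / 4 = 4.5675.

4.5675


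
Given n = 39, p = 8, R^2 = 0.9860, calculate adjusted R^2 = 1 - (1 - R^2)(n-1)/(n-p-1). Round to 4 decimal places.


Adjusted R^2 = 1 - (1 - R^2) * (n-1)/(n-p-1).
(1 - R^2) = 0.0140.
(n-1)/(n-p-1) = 38/30.
(1 - R^2) * (n-1) = 0.0140 * 38 = 0.5320.
Divide by (n-p-1): 0.5320 / 30 = 0.0177.
Adj R^2 = 1 - 0.0177 = 0.9823.

0.9823


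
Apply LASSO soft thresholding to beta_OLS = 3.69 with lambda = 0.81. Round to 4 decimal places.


Absolute value: |3.69| = 3.69.
Compare to lambda = 0.81.
Since |beta| > lambda, coefficient = sign(beta)*(|beta| - lambda) = 2.8800.

2.8800


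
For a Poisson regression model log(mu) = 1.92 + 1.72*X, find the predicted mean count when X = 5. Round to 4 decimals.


eta = 1.92 + 1.72 * 5 = 10.5200.
mu = exp(10.5200) = 37049.1245.

37049.1245


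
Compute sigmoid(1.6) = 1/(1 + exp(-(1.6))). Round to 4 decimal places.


exp(-1.6000) = 0.2019.
1 + exp(-z) = 1.2019.
sigmoid = 1/1.2019 = 0.8320.

0.8320


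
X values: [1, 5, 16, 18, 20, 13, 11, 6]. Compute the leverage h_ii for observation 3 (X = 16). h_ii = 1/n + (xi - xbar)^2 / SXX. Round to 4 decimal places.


Mean of X: xbar = 11.2500.
SXX = 319.5000.
For X = 16: h = 1/8 + (16 - 11.2500)^2/319.5000 = 0.1956.

0.1956


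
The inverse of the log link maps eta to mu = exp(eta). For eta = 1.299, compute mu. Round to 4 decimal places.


Apply the inverse link:
mu = e^1.299 = 3.6656.

3.6656


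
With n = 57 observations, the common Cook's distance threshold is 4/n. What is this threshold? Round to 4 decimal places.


Using the rule of thumb:
Threshold = 4 / 57 = 0.0702.

0.0702


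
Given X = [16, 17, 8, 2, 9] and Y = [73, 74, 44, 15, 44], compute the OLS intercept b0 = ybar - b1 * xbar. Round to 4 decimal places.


The slope is b1 = 3.9426.
Sample means are xbar = 10.4000 and ybar = 50.0000.
Intercept: b0 = 50.0000 - (3.9426)(10.4000) = 8.9974.

8.9974


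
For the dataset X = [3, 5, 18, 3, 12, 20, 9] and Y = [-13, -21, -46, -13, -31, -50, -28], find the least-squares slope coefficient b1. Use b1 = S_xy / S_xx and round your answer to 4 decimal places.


Calculate xbar = 10.0000, ybar = -28.8571.
S_xx = 292.0000, S_xy = -615.0000.
Using b1 = S_xy / S_xx = -615.0000 / 292.0000, we get b1 = -2.1062.

-2.1062


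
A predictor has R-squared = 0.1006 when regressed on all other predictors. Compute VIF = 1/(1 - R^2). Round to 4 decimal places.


Denominator: 1 - 0.1006 = 0.8994.
VIF = 1 / 0.8994 = 1.1119.

1.1119


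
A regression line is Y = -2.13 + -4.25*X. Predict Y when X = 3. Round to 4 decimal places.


Plug X = 3 into Y = -2.13 + -4.25*X:
Y = -2.13 + -12.7500 = -14.8800.

-14.8800


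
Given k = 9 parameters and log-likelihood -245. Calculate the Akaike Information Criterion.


AIC = 2*9 - 2*(-245).
= 18 + 490 = 508.

508


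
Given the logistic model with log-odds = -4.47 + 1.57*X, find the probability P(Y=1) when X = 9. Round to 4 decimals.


Linear predictor: z = -4.47 + 1.57 * 9 = 9.6600.
P = 1/(1 + exp(-9.6600)) = 1/(1 + 0.0001) = 0.9999.

0.9999


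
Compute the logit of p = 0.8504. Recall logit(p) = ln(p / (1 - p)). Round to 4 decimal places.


The odds are p/(1-p) = 0.8504 / 0.1496 = 5.6845.
logit(p) = ln(5.6845) = 1.7377.

1.7377


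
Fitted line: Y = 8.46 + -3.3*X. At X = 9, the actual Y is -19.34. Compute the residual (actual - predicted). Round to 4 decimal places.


Predicted = 8.46 + -3.3 * 9 = -21.2400.
Residual = -19.34 - -21.2400 = 1.9000.

1.9000


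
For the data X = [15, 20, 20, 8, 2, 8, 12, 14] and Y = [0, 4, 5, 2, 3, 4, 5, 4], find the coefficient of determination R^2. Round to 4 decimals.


The fitted line is Y = 2.6524 + 0.0584*X.
SSres = 18.9480, SStot = 19.8750.
R^2 = 1 - SSres/SStot = 0.0466.

0.0466


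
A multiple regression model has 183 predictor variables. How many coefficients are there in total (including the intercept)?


Each predictor gets one coefficient, plus one intercept.
Total parameters = 183 + 1 = 184.

184


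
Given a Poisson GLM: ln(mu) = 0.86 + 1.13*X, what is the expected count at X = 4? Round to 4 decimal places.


Linear predictor: eta = 0.86 + (1.13)(4) = 5.3800.
Expected count: mu = exp(5.3800) = 217.0223.

217.0223


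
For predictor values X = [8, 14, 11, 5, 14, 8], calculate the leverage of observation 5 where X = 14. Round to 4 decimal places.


n = 6, xbar = 10.0000.
SXX = sum((xi - xbar)^2) = 66.0000.
h = 1/6 + (14 - 10.0000)^2 / 66.0000 = 0.4091.

0.4091


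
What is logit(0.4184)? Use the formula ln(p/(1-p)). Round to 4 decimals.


Compute the odds: 0.4184/0.5816 = 0.7194.
Take the natural log: ln(0.7194) = -0.3293.

-0.3293


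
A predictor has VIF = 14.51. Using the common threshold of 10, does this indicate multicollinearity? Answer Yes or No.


Compare VIF = 14.51 to the threshold of 10.
14.51 >= 10, so the answer is Yes.

Yes


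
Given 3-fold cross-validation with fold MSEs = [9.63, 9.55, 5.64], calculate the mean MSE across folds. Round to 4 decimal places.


Add all fold MSEs: 24.8200.
Divide by k = 3: 24.8200/3 = 8.2733.

8.2733


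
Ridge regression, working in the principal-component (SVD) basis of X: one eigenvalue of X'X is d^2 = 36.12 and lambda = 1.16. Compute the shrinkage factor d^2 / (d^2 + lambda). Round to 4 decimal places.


d^2 + lambda = 36.12 + 1.16 = 37.2800.
Shrinkage factor = 36.12/37.2800 = 0.9689.

0.9689


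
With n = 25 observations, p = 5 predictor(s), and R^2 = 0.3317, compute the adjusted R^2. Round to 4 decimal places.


Plug in: Adj R^2 = 1 - (1 - 0.3317) * 24/19.
= 1 - 0.6683 * 24/19
= 1 - 16.0392 / 19
= 1 - 0.8442 = 0.1558.

0.1558


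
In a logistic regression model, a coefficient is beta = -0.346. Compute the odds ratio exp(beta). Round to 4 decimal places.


The odds ratio is computed as:
OR = e^(-0.346) = 0.7075.

0.7075


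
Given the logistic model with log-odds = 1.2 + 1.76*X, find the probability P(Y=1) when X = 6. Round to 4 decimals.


Linear predictor: z = 1.2 + 1.76 * 6 = 11.7600.
P = 1/(1 + exp(-11.7600)) = 1/(1 + 0.0000) = 1.0000.

1.0000


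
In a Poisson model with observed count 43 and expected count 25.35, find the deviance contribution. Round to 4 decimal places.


First: ln(43/25.35) = 0.528421.
Then: 43 * 0.528421 = 22.722103.
y - mu = 43 - 25.35 = 17.65.
D = 2(22.722103 - 17.65) = 10.144206, which rounds to 10.1442.

10.1442


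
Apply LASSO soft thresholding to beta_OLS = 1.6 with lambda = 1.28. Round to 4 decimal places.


Check: |1.6| = 1.6 vs lambda = 1.28.
Since |beta| > lambda, coefficient = sign(beta)*(|beta| - lambda) = 0.3200.
Soft-thresholded coefficient = 0.3200.

0.3200


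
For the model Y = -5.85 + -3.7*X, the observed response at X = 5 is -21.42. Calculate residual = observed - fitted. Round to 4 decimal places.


Fitted value at X = 5 is yhat = -5.85 + -3.7*5 = -24.3500.
Residual = -21.42 - -24.3500 = 2.9300.

2.9300


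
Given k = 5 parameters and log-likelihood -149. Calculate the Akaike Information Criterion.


AIC = 2k - 2*loglik = 2(5) - 2(-149).
= 10 + 298 = 308.

308


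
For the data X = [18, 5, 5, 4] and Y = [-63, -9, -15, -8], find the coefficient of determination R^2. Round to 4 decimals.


After computing the OLS fit (b0=7.6530, b1=-3.9254):
SSres = 18.0037, SStot = 2082.7500.
R^2 = 1 - 18.0037/2082.7500 = 0.9914.

0.9914


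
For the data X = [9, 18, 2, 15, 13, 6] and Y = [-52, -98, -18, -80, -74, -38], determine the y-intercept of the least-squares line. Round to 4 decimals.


Compute b1 = -4.9465 from the OLS formula.
With xbar = 10.5000 and ybar = -60.0000, the intercept is:
b0 = -60.0000 - -4.9465 * 10.5000 = -8.0620.

-8.0620


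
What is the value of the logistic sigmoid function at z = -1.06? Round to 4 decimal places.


Compute exp(1.0600) = 2.8864.
Sigmoid = 1 / (1 + 2.8864) = 1 / 3.8864 = 0.2573.

0.2573


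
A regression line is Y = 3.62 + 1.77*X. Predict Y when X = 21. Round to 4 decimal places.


Predicted value:
Y = 3.62 + (1.77)(21) = 3.62 + 37.1700 = 40.7900.

40.7900


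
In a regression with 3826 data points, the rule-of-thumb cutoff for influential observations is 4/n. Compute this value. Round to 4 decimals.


Cook's distance cutoff = 4/n = 4/3826.
= 0.0010.

0.0010


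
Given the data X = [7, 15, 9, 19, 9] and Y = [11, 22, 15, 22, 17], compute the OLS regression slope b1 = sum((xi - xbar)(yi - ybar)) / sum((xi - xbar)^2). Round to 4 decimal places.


Calculate xbar = 11.8000, ybar = 17.4000.
S_xx = 100.8000, S_xy = 86.4000.
Using b1 = S_xy / S_xx = 86.4000 / 100.8000, we get b1 = 0.8571.

0.8571


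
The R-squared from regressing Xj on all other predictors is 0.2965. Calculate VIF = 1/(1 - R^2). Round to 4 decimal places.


Using VIF = 1/(1 - R^2_j):
1 - 0.2965 = 0.7035.
VIF = 1.4215.

1.4215


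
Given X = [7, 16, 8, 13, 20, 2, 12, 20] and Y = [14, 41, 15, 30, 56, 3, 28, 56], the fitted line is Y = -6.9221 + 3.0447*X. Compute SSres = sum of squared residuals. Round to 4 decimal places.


Compute predicted values, then residuals = yi - yhat_i.
Residuals: [-0.3908, -0.7931, -2.4355, -2.6590, 2.0281, 3.8327, -1.6143, 2.0281].
SSres = sum(residual^2) = 39.3056.

39.3056


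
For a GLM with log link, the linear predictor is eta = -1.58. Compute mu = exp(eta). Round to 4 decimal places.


The inverse log link gives:
mu = exp(-1.58) = 0.2060.

0.2060


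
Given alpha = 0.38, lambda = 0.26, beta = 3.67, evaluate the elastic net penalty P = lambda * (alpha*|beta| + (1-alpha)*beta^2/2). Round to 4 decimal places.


Compute:
L1 = 0.38 * 3.67 = 1.3946.
L2 = 0.62 * 3.67^2 / 2 = 4.1754.
Penalty = 0.26 * (1.3946 + 4.1754) = 1.4482.

1.4482


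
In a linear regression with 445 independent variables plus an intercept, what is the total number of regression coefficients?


Total coefficients = number of predictors + 1 (for the intercept).
= 445 + 1 = 446.

446


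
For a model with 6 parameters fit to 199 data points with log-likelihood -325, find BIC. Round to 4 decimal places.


ln(199) = 5.293305.
k * ln(n) = 6 * 5.293305 = 31.759830.
-2L = 650.
BIC = 31.759830 + 650 = 681.759830, which rounds to 681.7598.

681.7598


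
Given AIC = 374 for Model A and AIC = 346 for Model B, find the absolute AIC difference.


Absolute difference = |374 - 346| = 28.
The model with lower AIC (B) is preferred.

28


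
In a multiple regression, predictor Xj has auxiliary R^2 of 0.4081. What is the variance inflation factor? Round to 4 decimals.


Using VIF = 1/(1 - R^2_j):
1 - 0.4081 = 0.5919.
VIF = 1.6895.

1.6895


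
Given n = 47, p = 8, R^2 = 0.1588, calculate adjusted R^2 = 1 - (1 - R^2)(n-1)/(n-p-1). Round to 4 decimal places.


Plug in: Adj R^2 = 1 - (1 - 0.1588) * 46/38.
= 1 - 0.8412 * 46/38
= 1 - 38.6952 / 38
= 1 - 1.0183 = -0.0183.

-0.0183


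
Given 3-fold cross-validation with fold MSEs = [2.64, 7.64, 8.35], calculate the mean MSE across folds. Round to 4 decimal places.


Add all fold MSEs: 18.6300.
Divide by k = 3: 18.6300/3 = 6.2100.

6.2100


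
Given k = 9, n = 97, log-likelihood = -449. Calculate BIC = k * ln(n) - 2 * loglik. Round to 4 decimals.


Compute k*ln(n) = 9*ln(97) = 9*4.574711 = 41.172399.
Then -2*loglik = 898.
BIC = 41.172399 + 898 = 939.172399, which rounds to 939.1724.

939.1724


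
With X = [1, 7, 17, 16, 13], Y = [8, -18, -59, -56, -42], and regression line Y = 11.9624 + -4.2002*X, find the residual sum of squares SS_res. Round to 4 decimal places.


Predicted values from Y = 11.9624 + -4.2002*X.
Residuals: [0.2378, -0.5610, 0.4410, -0.7592, 0.6402].
SSres = 1.5520.

1.5520


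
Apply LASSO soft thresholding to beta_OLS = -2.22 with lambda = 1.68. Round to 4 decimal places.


|beta_OLS| = 2.22.
lambda = 1.68.
Since |beta| > lambda, coefficient = sign(beta)*(|beta| - lambda) = -0.5400.
Result = -0.5400.

-0.5400


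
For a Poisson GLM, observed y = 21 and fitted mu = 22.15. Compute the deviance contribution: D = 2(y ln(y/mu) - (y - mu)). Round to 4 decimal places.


First: ln(21/22.15) = -0.053315.
Then: 21 * -0.053315 = -1.119615.
y - mu = 21 - 22.15 = -1.15.
D = 2(-1.119615 - -1.15) = 0.060770, which rounds to 0.0608.

0.0608


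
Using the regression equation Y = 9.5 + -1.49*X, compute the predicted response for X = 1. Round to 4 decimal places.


Plug X = 1 into Y = 9.5 + -1.49*X:
Y = 9.5 + -1.4900 = 8.0100.

8.0100


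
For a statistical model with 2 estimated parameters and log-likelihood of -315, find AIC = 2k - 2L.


Compute:
2k = 2*2 = 4.
-2*loglik = -2*(-315) = 630.
AIC = 4 + 630 = 634.

634


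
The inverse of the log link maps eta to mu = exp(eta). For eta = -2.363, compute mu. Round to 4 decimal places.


mu = exp(eta) = exp(-2.363).
= 0.0941.

0.0941


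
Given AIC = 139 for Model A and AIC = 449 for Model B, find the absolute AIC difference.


Compute |139 - 449| = 310.
Model A has the smaller AIC.

310


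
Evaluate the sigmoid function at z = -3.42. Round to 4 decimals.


First, exp(3.4200) = 30.5694.
Then sigma(z) = 1/(1 + 30.5694) = 0.0317.

0.0317


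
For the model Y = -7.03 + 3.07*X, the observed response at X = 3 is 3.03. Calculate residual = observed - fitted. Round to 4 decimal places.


Compute yhat = -7.03 + (3.07)(3) = 2.1800.
Residual = actual - predicted = 3.03 - 2.1800 = 0.8500.

0.8500


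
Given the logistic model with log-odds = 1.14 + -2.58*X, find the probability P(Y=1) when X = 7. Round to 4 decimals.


Compute z = 1.14 + (-2.58)(7) = -16.9200.
exp(-z) = 22297831.7330.
P = 1/(1 + 22297831.7330) = 0.0000.

0.0000


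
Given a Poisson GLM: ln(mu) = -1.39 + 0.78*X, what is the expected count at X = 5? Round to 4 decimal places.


Linear predictor: eta = -1.39 + (0.78)(5) = 2.5100.
Expected count: mu = exp(2.5100) = 12.3049.

12.3049


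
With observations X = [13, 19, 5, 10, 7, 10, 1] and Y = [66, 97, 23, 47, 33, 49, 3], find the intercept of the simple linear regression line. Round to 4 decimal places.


The slope is b1 = 5.2482.
Sample means are xbar = 9.2857 and ybar = 45.4286.
Intercept: b0 = 45.4286 - (5.2482)(9.2857) = -3.3050.

-3.3050


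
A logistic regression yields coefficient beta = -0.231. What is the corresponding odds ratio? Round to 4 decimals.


Odds ratio = exp(beta) = exp(-0.231).
= 0.7937.

0.7937


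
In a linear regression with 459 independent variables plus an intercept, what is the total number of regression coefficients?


Total coefficients = number of predictors + 1 (for the intercept).
= 459 + 1 = 460.

460


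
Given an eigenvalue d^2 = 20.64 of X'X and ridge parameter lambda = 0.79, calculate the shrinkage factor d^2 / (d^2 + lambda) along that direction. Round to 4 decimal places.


Compute the denominator: 20.64 + 0.79 = 21.4300.
Shrinkage factor = 20.64 / 21.4300 = 0.9631.

0.9631


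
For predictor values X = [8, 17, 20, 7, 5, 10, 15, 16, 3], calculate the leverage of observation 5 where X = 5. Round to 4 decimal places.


Mean of X: xbar = 11.2222.
SXX = 283.5556.
For X = 5: h = 1/9 + (5 - 11.2222)^2/283.5556 = 0.2476.

0.2476


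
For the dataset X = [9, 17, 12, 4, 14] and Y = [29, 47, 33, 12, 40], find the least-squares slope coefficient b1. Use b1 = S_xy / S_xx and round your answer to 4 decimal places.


The sample means are xbar = 11.2000 and ybar = 32.2000.
Compute S_xx = 98.8000 and S_xy = 260.8000.
Slope b1 = S_xy / S_xx = 260.8000 / 98.8000 = 2.6397.

2.6397


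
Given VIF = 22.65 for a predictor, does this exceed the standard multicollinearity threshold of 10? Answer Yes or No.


The threshold is 10.
VIF = 22.65 is >= 10.
Multicollinearity indication: Yes.

Yes


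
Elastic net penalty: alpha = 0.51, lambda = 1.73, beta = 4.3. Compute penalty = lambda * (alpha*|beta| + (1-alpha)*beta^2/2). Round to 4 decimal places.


alpha * |beta| = 0.51 * 4.3 = 2.1930.
(1-alpha) * beta^2/2 = 0.49 * 18.4900/2 = 4.5301.
Total = 1.73 * (2.1930 + 4.5301) = 11.6309.

11.6309


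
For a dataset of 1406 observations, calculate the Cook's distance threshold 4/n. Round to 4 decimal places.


The threshold is 4/n.
4/1406 = 0.0028.

0.0028


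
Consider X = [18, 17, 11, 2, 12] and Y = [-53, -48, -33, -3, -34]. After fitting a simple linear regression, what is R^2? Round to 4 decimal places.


The fitted line is Y = 2.4667 + -3.0556*X.
SSres = 6.3000, SStot = 1518.8000.
R^2 = 1 - SSres/SStot = 0.9959.

0.9959


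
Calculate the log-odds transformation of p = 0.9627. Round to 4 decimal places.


The odds are p/(1-p) = 0.9627 / 0.0373 = 25.8097.
logit(p) = ln(25.8097) = 3.2507.

3.2507


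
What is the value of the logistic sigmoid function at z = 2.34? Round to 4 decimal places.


exp(-2.3400) = 0.0963.
1 + exp(-z) = 1.0963.
sigmoid = 1/1.0963 = 0.9121.

0.9121


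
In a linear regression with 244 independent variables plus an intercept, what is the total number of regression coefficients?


Including the intercept, the model has 244 predictor coefficients + 1 intercept.
Total = 245.

245


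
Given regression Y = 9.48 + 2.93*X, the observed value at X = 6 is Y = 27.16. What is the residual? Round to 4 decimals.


Predicted = 9.48 + 2.93 * 6 = 27.0600.
Residual = 27.16 - 27.0600 = 0.1000.

0.1000


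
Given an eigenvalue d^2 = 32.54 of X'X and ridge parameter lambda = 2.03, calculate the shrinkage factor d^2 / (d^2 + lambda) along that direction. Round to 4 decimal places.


Compute the denominator: 32.54 + 2.03 = 34.5700.
Shrinkage factor = 32.54 / 34.5700 = 0.9413.

0.9413


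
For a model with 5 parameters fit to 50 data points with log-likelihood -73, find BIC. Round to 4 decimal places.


k * ln(n) = 5 * ln(50) = 5 * 3.912023 = 19.560115.
-2 * loglik = -2 * (-73) = 146.
BIC = 19.560115 + 146 = 165.560115, which rounds to 165.5601.

165.5601


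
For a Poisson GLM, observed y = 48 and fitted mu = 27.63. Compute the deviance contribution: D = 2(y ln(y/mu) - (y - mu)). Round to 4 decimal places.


First: ln(48/27.63) = 0.552299.
Then: 48 * 0.552299 = 26.510352.
y - mu = 48 - 27.63 = 20.37.
D = 2(26.510352 - 20.37) = 12.280704, which rounds to 12.2807.

12.2807


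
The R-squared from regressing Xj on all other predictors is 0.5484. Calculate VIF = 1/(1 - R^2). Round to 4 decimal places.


VIF = 1 / (1 - 0.5484).
= 1 / 0.4516 = 2.2143.

2.2143


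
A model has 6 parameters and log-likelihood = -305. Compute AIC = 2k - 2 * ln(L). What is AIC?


AIC = 2k - 2*loglik = 2(6) - 2(-305).
= 12 + 610 = 622.

622


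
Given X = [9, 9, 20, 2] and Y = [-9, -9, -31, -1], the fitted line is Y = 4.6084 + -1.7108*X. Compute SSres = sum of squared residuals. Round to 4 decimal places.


Predicted values from Y = 4.6084 + -1.7108*X.
Residuals: [1.7888, 1.7888, -1.3924, -2.1868].
SSres = 13.1205.

13.1205


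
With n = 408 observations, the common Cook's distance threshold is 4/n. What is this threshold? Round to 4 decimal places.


Using the rule of thumb:
Threshold = 4 / 408 = 0.0098.

0.0098


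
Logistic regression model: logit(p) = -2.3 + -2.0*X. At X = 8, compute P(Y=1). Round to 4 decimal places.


Compute z = -2.3 + (-2.0)(8) = -18.3000.
exp(-z) = 88631687.6452.
P = 1/(1 + 88631687.6452) = 0.0000.

0.0000


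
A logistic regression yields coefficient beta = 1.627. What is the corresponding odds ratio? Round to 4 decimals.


The odds ratio is computed as:
OR = e^(1.627) = 5.0886.

5.0886


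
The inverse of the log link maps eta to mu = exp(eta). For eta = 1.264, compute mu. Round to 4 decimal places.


mu = exp(eta) = exp(1.264).
= 3.5396.

3.5396


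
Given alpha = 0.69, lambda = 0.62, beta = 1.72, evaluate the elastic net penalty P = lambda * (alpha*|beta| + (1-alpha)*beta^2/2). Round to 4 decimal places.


Compute:
L1 = 0.69 * 1.72 = 1.1868.
L2 = 0.31 * 1.72^2 / 2 = 0.4586.
Penalty = 0.62 * (1.1868 + 0.4586) = 1.0201.

1.0201


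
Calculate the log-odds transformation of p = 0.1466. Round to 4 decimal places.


1 - p = 0.8534.
p/(1-p) = 0.1718.
logit = ln(0.1718) = -1.7615.

-1.7615


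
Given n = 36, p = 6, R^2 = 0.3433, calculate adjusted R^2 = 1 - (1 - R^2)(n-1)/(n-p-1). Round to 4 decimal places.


Plug in: Adj R^2 = 1 - (1 - 0.3433) * 35/29.
= 1 - 0.6567 * 35/29
= 1 - 22.9845 / 29
= 1 - 0.7926 = 0.2074.

0.2074


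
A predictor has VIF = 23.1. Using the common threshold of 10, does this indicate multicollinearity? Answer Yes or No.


Compare VIF = 23.1 to the threshold of 10.
23.1 >= 10, so the answer is Yes.

Yes


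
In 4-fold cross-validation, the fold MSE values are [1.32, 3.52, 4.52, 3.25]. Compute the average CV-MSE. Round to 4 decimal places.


Add all fold MSEs: 12.6100.
Divide by k = 4: 12.6100/4 = 3.1525.

3.1525


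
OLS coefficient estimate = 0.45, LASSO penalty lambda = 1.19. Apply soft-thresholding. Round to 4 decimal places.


Absolute value: |0.45| = 0.45.
Compare to lambda = 1.19.
Since |beta| <= lambda, the coefficient is set to 0.

0.0000


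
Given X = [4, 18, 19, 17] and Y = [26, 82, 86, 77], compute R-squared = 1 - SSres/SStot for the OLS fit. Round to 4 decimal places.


The fitted line is Y = 9.9933 + 3.9832*X.
SSres = 0.7081, SStot = 2364.7500.
R^2 = 1 - SSres/SStot = 0.9997.

0.9997


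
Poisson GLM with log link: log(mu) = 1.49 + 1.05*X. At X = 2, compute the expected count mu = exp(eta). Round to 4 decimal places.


Linear predictor: eta = 1.49 + (1.05)(2) = 3.5900.
Expected count: mu = exp(3.5900) = 36.2341.

36.2341


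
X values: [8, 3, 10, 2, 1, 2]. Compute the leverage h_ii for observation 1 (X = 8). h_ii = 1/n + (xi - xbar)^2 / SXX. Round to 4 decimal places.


Mean of X: xbar = 4.3333.
SXX = 69.3333.
For X = 8: h = 1/6 + (8 - 4.3333)^2/69.3333 = 0.3606.

0.3606


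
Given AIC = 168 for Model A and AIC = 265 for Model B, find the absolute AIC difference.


Absolute difference = |168 - 265| = 97.
The model with lower AIC (A) is preferred.

97


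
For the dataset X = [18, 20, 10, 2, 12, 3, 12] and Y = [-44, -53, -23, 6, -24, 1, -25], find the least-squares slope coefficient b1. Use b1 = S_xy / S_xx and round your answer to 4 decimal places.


The sample means are xbar = 11.0000 and ybar = -23.1429.
Compute S_xx = 278.0000 and S_xy = -873.0000.
Slope b1 = S_xy / S_xx = -873.0000 / 278.0000 = -3.1403.

-3.1403


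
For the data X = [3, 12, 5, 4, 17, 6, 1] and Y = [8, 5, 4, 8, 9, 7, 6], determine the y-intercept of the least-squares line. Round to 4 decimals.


First find the slope: b1 = 0.0771.
Means: xbar = 6.8571, ybar = 6.7143.
b0 = ybar - b1 * xbar = 6.7143 - 0.0771 * 6.8571 = 6.1856.

6.1856


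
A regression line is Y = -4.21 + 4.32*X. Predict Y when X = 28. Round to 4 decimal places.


Substitute X = 28 into the equation:
Y = -4.21 + 4.32 * 28 = -4.21 + 120.9600 = 116.7500.

116.7500


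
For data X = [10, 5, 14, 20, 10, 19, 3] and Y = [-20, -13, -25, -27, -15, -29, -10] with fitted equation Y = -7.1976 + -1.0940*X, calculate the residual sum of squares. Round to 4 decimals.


For each point, residual = actual - predicted.
Residuals: [-1.8624, -0.3324, -2.4864, 2.0776, 3.1376, -1.0164, 0.4796].
Sum of squared residuals = 25.1852.

25.1852


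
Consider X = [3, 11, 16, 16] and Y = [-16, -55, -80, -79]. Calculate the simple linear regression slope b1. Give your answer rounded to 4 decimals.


First compute the means: xbar = 11.5000, ybar = -57.5000.
Then S_xx = sum((xi - xbar)^2) = 113.0000.
S_xy = sum((xi - xbar)(yi - ybar)) = -552.0000.
b1 = S_xy / S_xx = -552.0000 / 113.0000 = -4.8850.

-4.8850


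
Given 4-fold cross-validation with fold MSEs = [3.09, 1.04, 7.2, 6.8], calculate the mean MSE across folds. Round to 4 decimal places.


Add all fold MSEs: 18.1300.
Divide by k = 4: 18.1300/4 = 4.5325.

4.5325


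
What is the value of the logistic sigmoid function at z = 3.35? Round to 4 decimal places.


exp(-3.3500) = 0.0351.
1 + exp(-z) = 1.0351.
sigmoid = 1/1.0351 = 0.9661.

0.9661


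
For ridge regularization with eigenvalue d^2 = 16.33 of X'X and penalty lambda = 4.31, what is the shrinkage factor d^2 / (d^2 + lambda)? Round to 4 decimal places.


d^2 + lambda = 16.33 + 4.31 = 20.6400.
Shrinkage factor = 16.33/20.6400 = 0.7912.

0.7912


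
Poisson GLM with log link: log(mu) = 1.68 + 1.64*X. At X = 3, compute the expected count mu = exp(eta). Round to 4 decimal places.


Compute eta = 1.68 + 1.64 * 3 = 6.6000.
Apply inverse link: mu = e^6.6000 = 735.0952.

735.0952


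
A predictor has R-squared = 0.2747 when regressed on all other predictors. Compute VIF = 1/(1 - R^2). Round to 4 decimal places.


Using VIF = 1/(1 - R^2_j):
1 - 0.2747 = 0.7253.
VIF = 1.3787.

1.3787


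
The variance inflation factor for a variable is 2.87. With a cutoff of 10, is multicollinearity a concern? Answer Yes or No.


Check: VIF = 2.87 vs threshold = 10.
Since 2.87 < 10, the answer is No.

No


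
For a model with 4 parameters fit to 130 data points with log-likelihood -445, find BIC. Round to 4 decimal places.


k * ln(n) = 4 * ln(130) = 4 * 4.867534 = 19.470136.
-2 * loglik = -2 * (-445) = 890.
BIC = 19.470136 + 890 = 909.470136, which rounds to 909.4701.

909.4701


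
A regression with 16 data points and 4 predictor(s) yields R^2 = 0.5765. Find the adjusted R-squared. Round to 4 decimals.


Using the formula:
(1 - 0.5765) = 0.4235.
Multiply by 15/11: 0.4235 * 15 = 6.3525, then 6.3525 / 11 = 0.5775.
Adj R^2 = 1 - 0.5775 = 0.4225.

0.4225


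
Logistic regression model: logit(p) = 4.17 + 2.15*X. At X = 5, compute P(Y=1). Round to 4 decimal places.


z = 4.17 + 2.15 * 5 = 14.9200.
Sigmoid: P = 1 / (1 + exp(-14.9200)) = 1.0000.

1.0000


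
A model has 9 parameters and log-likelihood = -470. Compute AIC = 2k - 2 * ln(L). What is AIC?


Compute:
2k = 2*9 = 18.
-2*loglik = -2*(-470) = 940.
AIC = 18 + 940 = 958.

958


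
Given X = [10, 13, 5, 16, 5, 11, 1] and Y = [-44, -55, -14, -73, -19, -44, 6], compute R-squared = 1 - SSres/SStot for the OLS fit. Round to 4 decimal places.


Fit the OLS line: b0 = 9.9784, b1 = -5.1287.
SSres = 32.1183.
SStot = 4383.4286.
R^2 = 1 - 32.1183/4383.4286 = 0.9927.

0.9927


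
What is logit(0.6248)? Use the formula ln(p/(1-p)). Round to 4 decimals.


The odds are p/(1-p) = 0.6248 / 0.3752 = 1.6652.
logit(p) = ln(1.6652) = 0.5100.

0.5100


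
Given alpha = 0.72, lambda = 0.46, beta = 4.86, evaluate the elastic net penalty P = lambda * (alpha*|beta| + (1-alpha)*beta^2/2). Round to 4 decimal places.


alpha * |beta| = 0.72 * 4.86 = 3.4992.
(1-alpha) * beta^2/2 = 0.28 * 23.6196/2 = 3.3067.
Total = 0.46 * (3.4992 + 3.3067) = 3.1307.

3.1307


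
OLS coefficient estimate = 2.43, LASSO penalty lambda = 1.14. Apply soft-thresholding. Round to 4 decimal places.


Check: |2.43| = 2.43 vs lambda = 1.14.
Since |beta| > lambda, coefficient = sign(beta)*(|beta| - lambda) = 1.2900.
Soft-thresholded coefficient = 1.2900.

1.2900


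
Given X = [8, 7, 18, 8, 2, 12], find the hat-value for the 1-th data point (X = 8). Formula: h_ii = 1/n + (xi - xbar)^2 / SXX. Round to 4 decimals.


Mean of X: xbar = 9.1667.
SXX = 144.8333.
For X = 8: h = 1/6 + (8 - 9.1667)^2/144.8333 = 0.1761.

0.1761


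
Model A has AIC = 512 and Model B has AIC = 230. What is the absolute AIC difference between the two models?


Absolute difference = |512 - 230| = 282.
The model with lower AIC (B) is preferred.

282


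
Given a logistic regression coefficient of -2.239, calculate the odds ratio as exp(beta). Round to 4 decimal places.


exp(-2.239) = 0.1066.
So the odds ratio is 0.1066.

0.1066


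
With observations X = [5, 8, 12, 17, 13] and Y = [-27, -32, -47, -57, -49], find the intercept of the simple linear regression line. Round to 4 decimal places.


Compute b1 = -2.6628 from the OLS formula.
With xbar = 11.0000 and ybar = -42.4000, the intercept is:
b0 = -42.4000 - -2.6628 * 11.0000 = -13.1093.

-13.1093


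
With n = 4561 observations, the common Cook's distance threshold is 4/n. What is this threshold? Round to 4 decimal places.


Using the rule of thumb:
Threshold = 4 / 4561 = 0.0009.

0.0009


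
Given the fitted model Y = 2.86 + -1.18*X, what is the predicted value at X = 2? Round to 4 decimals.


Substitute X = 2 into the equation:
Y = 2.86 + -1.18 * 2 = 2.86 + -2.3600 = 0.5000.

0.5000


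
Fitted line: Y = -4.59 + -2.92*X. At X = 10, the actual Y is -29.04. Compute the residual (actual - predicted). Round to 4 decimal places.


Compute yhat = -4.59 + (-2.92)(10) = -33.7900.
Residual = actual - predicted = -29.04 - -33.7900 = 4.7500.

4.7500


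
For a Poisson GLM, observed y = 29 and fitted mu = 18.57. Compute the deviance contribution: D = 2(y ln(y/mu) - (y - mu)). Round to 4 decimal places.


Compute y*ln(y/mu) = 29*ln(29/18.57) = 29*0.445748 = 12.926692.
y - mu = 10.43.
D = 2*(12.926692 - (10.43)) = 4.993384, which rounds to 4.9934.

4.9934


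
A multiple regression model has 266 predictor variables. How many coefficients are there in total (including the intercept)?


Each predictor gets one coefficient, plus one intercept.
Total parameters = 266 + 1 = 267.

267


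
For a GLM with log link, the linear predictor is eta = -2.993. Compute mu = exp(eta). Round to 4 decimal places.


Apply the inverse link:
mu = e^-2.993 = 0.0501.

0.0501


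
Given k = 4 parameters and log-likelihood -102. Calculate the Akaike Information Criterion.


AIC = 2*4 - 2*(-102).
= 8 + 204 = 212.

212


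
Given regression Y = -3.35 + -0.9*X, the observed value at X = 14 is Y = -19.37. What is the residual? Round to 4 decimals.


Predicted = -3.35 + -0.9 * 14 = -15.9500.
Residual = -19.37 - -15.9500 = -3.4200.

-3.4200


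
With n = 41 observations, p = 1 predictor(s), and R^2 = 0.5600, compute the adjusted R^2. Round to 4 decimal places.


Adjusted R^2 = 1 - (1 - R^2) * (n-1)/(n-p-1).
(1 - R^2) = 0.4400.
(n-1)/(n-p-1) = 40/39.
(1 - R^2) * (n-1) = 0.4400 * 40 = 17.6000.
Divide by (n-p-1): 17.6000 / 39 = 0.4513.
Adj R^2 = 1 - 0.4513 = 0.5487.

0.5487


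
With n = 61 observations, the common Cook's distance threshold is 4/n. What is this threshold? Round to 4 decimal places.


The threshold is 4/n.
4/61 = 0.0656.

0.0656


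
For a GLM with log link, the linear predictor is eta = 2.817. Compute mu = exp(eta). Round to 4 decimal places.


mu = exp(eta) = exp(2.817).
= 16.7266.

16.7266


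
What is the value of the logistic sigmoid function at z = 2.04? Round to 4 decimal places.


Compute exp(-2.0400) = 0.1300.
Sigmoid = 1 / (1 + 0.1300) = 1 / 1.1300 = 0.8849.

0.8849


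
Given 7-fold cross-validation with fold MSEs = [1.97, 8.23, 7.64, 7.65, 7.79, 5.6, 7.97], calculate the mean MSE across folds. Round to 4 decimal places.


Add all fold MSEs: 46.8500.
Divide by k = 7: 46.8500/7 = 6.6929.

6.6929


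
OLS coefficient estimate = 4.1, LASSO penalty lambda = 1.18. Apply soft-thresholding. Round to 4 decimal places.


Absolute value: |4.1| = 4.1.
Compare to lambda = 1.18.
Since |beta| > lambda, coefficient = sign(beta)*(|beta| - lambda) = 2.9200.

2.9200


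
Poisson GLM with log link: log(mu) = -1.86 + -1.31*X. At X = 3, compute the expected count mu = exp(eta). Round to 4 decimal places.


Linear predictor: eta = -1.86 + (-1.31)(3) = -5.7900.
Expected count: mu = exp(-5.7900) = 0.0031.

0.0031


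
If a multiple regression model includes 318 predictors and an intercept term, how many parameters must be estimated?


Including the intercept, the model has 318 predictor coefficients + 1 intercept.
Total = 319.

319


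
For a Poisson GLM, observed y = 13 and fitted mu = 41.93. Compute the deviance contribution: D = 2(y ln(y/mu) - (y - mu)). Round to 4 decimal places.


First: ln(13/41.93) = -1.171052.
Then: 13 * -1.171052 = -15.223676.
y - mu = 13 - 41.93 = -28.93.
D = 2(-15.223676 - -28.93) = 27.412648, which rounds to 27.4126.

27.4126


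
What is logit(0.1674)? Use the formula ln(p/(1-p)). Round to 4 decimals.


1 - p = 0.8326.
p/(1-p) = 0.2011.
logit = ln(0.2011) = -1.6042.

-1.6042


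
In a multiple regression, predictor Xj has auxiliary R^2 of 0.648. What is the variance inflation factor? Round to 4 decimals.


VIF = 1 / (1 - 0.648).
= 1 / 0.352 = 2.8409.

2.8409


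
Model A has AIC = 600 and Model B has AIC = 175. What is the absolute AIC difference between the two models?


Absolute difference = |600 - 175| = 425.
The model with lower AIC (B) is preferred.

425


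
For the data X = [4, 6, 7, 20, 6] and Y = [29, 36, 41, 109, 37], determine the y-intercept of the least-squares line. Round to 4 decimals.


Compute b1 = 5.1065 from the OLS formula.
With xbar = 8.6000 and ybar = 50.4000, the intercept is:
b0 = 50.4000 - 5.1065 * 8.6000 = 6.4844.

6.4844


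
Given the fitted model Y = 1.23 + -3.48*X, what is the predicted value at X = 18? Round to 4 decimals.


Predicted value:
Y = 1.23 + (-3.48)(18) = 1.23 + -62.6400 = -61.4100.

-61.4100


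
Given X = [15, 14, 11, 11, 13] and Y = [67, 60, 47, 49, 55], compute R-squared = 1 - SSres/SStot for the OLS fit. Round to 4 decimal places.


Fit the OLS line: b0 = -2.0000, b1 = 4.5000.
SSres = 8.0000.
SStot = 267.2000.
R^2 = 1 - 8.0000/267.2000 = 0.9701.

0.9701


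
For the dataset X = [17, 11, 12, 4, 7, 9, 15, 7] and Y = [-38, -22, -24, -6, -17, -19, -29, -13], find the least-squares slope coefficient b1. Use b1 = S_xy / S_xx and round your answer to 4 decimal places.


The sample means are xbar = 10.2500 and ybar = -21.0000.
Compute S_xx = 133.5000 and S_xy = -294.0000.
Slope b1 = S_xy / S_xx = -294.0000 / 133.5000 = -2.2022.

-2.2022


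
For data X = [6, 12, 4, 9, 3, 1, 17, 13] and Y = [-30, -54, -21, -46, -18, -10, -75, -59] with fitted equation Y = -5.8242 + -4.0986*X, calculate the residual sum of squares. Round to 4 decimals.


Compute predicted values, then residuals = yi - yhat_i.
Residuals: [0.4158, 1.0074, 1.2186, -3.2884, 0.1200, -0.0772, 0.5004, 0.1060].
SSres = sum(residual^2) = 13.7683.

13.7683


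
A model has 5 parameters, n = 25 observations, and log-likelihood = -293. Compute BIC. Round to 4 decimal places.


k * ln(n) = 5 * ln(25) = 5 * 3.218876 = 16.094380.
-2 * loglik = -2 * (-293) = 586.
BIC = 16.094380 + 586 = 602.094380, which rounds to 602.0944.

602.0944
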